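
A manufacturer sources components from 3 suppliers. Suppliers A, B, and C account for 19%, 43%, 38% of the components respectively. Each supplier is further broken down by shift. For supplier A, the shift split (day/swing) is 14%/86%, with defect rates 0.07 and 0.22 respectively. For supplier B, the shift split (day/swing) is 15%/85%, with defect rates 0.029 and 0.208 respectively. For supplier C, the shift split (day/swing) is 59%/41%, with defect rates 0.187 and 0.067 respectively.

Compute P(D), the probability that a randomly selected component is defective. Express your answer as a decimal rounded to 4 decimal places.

P(D) ≈ 0.1681

P(D|A) = 0.14·0.07 + 0.86·0.22 = 0.0098 + 0.1892 = 0.199
P(D|B) = 0.15·0.029 + 0.85·0.208 = 0.00435 + 0.1768 = 0.18115
P(D|C) = 0.59·0.187 + 0.41·0.067 = 0.11033 + 0.02747 = 0.1378
By total probability over the outer partition,
P(D) = 0.19·0.199 + 0.43·0.18115 + 0.38·0.1378
      = 0.03781 + 0.0778945 + 0.052364 = 0.1680685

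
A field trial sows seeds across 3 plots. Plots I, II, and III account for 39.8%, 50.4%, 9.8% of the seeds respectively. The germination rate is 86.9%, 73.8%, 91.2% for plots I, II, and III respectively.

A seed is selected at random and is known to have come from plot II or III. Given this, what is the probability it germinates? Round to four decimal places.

0.7663

Let S = {II, III}.
P(S) = 0.504 + 0.098 = 0.602.
P(G ∩ S) = 0.738·0.504 + 0.912·0.098 = 0.371952 + 0.089376 = 0.461328.
P(G | S) = 0.461328 / 0.602 = 0.766326…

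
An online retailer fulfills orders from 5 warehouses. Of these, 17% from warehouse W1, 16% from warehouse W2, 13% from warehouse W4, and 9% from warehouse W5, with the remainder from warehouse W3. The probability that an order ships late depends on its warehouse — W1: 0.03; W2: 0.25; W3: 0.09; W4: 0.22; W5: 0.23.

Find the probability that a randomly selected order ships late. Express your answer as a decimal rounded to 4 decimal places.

P(W3) = 1 − (0.17 + 0.16 + 0.13 + 0.09) = 0.45.
Summing over the partition,
P(L) = P(L|W1)·P(W1) + P(L|W2)·P(W2) + P(L|W3)·P(W3) + P(L|W4)·P(W4) + P(L|W5)·P(W5)
      = 0.03·0.17 + 0.25·0.16 + 0.09·0.45 + 0.22·0.13 + 0.23·0.09
      = 0.0051 + 0.04 + 0.0405 + 0.0286 + 0.0207 = 0.1349

0.1349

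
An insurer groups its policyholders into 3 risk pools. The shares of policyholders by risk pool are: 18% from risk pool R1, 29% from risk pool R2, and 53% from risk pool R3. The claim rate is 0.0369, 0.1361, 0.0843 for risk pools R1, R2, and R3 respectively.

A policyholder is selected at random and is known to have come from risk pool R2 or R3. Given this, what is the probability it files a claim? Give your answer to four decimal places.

Let S = {R2, R3}.
P(S) = 0.29 + 0.53 = 0.82.
P(C ∩ S) = 0.1361·0.29 + 0.0843·0.53 = 0.039469 + 0.044679 = 0.084148.
P(C | S) = 0.084148 / 0.82 = 0.102620…

0.1026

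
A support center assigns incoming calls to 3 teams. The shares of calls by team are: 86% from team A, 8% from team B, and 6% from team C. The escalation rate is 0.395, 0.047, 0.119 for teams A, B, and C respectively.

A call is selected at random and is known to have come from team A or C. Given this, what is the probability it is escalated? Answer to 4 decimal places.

Let S = {A, C}.
P(S) = 0.86 + 0.06 = 0.92.
P(E ∩ S) = 0.395·0.86 + 0.119·0.06 = 0.3397 + 0.00714 = 0.34684.
P(E | S) = 0.34684 / 0.92 = 0.377000…

P(E|S) ≈ 0.3770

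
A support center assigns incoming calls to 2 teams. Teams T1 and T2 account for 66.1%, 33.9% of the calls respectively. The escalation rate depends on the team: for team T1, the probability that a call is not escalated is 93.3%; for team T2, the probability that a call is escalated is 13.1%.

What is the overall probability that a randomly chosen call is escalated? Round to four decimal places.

P(E) ≈ 0.0887

P(E|T1) = 1 − 0.933 = 0.067.
P(E) = P(E|T1)·P(T1) + P(E|T2)·P(T2)
      = 0.067·0.661 + 0.131·0.339
      = 0.044287 + 0.044409 = 0.088696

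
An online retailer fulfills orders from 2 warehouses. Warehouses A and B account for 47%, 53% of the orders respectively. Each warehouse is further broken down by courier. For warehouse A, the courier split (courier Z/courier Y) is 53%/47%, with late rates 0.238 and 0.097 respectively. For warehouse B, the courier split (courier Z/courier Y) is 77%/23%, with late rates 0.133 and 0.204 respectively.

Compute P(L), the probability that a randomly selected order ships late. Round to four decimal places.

0.1599

P(L|A) = 0.53·0.238 + 0.47·0.097 = 0.12614 + 0.04559 = 0.17173
P(L|B) = 0.77·0.133 + 0.23·0.204 = 0.10241 + 0.04692 = 0.14933
By total probability over the outer partition,
P(L) = 0.47·0.17173 + 0.53·0.14933
      = 0.0807131 + 0.0791449 = 0.159858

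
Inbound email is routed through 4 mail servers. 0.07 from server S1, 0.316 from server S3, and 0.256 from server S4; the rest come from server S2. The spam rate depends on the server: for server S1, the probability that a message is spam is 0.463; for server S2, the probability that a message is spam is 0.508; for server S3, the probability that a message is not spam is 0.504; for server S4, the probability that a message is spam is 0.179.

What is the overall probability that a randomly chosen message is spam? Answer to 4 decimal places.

P(S2) = 1 − (0.07 + 0.316 + 0.256) = 0.358.
P(S|S3) = 1 − 0.504 = 0.496.
Summing over the partition,
P(S) = P(S|S1)·P(S1) + P(S|S2)·P(S2) + P(S|S3)·P(S3) + P(S|S4)·P(S4)
      = 0.463·0.07 + 0.508·0.358 + 0.496·0.316 + 0.179·0.256
      = 0.03241 + 0.181864 + 0.156736 + 0.045824 = 0.416834

P(S) ≈ 0.4168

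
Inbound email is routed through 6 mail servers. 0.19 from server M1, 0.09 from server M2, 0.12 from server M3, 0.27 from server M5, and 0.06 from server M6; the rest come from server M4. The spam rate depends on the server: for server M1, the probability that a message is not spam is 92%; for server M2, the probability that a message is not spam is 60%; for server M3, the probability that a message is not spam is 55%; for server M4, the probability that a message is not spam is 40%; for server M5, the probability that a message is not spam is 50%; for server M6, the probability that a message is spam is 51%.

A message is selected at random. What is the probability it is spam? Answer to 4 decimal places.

P(S) ≈ 0.4328

P(M4) = 1 − (0.19 + 0.09 + 0.12 + 0.27 + 0.06) = 0.27.
P(S|M1) = 1 − 0.92 = 0.08.
P(S|M2) = 1 − 0.6 = 0.4.
P(S|M3) = 1 − 0.55 = 0.45.
P(S|M4) = 1 − 0.4 = 0.6.
P(S|M5) = 1 − 0.5 = 0.5.
P(S) = P(S|M1)·P(M1) + P(S|M2)·P(M2) + P(S|M3)·P(M3) + P(S|M4)·P(M4) + P(S|M5)·P(M5) + P(S|M6)·P(M6)
      = 0.08·0.19 + 0.4·0.09 + 0.45·0.12 + 0.6·0.27 + 0.5·0.27 + 0.51·0.06
      = 0.0152 + 0.036 + 0.054 + 0.162 + 0.135 + 0.0306 = 0.4328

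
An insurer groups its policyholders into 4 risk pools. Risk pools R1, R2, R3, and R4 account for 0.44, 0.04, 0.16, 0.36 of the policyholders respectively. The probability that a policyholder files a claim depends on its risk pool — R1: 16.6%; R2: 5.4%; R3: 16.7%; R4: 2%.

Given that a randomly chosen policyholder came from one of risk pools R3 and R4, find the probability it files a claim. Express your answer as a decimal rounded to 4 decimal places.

0.0652

Let S = {R3, R4}.
P(S) = 0.16 + 0.36 = 0.52.
P(C ∩ S) = 0.167·0.16 + 0.02·0.36 = 0.02672 + 0.0072 = 0.03392.
P(C | S) = 0.03392 / 0.52 = 0.065231…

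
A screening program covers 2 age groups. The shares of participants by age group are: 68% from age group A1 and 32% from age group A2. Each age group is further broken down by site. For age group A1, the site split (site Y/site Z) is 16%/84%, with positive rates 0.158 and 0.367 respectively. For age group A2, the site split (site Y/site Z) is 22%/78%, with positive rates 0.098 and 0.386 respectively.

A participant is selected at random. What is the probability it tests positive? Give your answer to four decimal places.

P(T|A1) = 0.16·0.158 + 0.84·0.367 = 0.02528 + 0.30828 = 0.33356
P(T|A2) = 0.22·0.098 + 0.78·0.386 = 0.02156 + 0.30108 = 0.32264
Then overall,
P(T) = 0.68·0.33356 + 0.32·0.32264
      = 0.2268208 + 0.1032448 = 0.3300656

0.3301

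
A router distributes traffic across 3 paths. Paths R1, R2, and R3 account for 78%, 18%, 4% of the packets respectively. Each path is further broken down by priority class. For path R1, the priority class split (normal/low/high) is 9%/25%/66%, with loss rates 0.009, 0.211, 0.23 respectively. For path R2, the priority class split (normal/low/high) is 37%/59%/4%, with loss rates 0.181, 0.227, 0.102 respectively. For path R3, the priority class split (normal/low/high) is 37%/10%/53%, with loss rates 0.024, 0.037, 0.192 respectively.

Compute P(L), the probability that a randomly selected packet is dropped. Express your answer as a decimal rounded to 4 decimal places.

P(L|R1) = 0.09·0.009 + 0.25·0.211 + 0.66·0.23 = 0.00081 + 0.05275 + 0.1518 = 0.20536
P(L|R2) = 0.37·0.181 + 0.59·0.227 + 0.04·0.102 = 0.06697 + 0.13393 + 0.00408 = 0.20498
P(L|R3) = 0.37·0.024 + 0.1·0.037 + 0.53·0.192 = 0.00888 + 0.0037 + 0.10176 = 0.11434
Then overall,
P(L) = 0.78·0.20536 + 0.18·0.20498 + 0.04·0.11434
      = 0.1601808 + 0.0368964 + 0.0045736 = 0.2016508

P(L) ≈ 0.2017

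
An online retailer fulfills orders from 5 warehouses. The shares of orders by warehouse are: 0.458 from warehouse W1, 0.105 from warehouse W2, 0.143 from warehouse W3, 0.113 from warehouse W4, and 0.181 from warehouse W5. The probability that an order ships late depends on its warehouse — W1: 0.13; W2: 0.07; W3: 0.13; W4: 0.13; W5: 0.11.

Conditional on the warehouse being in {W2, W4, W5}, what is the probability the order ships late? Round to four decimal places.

Let S = {W2, W4, W5}.
P(S) = 0.105 + 0.113 + 0.181 = 0.399.
P(L ∩ S) = 0.07·0.105 + 0.13·0.113 + 0.11·0.181 = 0.00735 + 0.01469 + 0.01991 = 0.04195.
P(L | S) = 0.04195 / 0.399 = 0.105138…

P(L|S) ≈ 0.1051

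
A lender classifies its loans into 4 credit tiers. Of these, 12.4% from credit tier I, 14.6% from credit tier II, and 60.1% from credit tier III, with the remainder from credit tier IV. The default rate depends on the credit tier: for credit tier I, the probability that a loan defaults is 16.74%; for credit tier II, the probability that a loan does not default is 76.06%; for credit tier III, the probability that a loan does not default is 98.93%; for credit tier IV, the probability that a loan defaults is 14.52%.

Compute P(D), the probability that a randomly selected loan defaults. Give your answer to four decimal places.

P(IV) = 1 − (0.124 + 0.146 + 0.601) = 0.129.
P(D|II) = 1 − 0.7606 = 0.2394.
P(D|III) = 1 − 0.9893 = 0.0107.
P(D) = P(D|I)·P(I) + P(D|II)·P(II) + P(D|III)·P(III) + P(D|IV)·P(IV)
      = 0.1674·0.124 + 0.2394·0.146 + 0.0107·0.601 + 0.1452·0.129
      = 0.0207576 + 0.0349524 + 0.0064307 + 0.0187308 = 0.0808715

P(D) ≈ 0.0809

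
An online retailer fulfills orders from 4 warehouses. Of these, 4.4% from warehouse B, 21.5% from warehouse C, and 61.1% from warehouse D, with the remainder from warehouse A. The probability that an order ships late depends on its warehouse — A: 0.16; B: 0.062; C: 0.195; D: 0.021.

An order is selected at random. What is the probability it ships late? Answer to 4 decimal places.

P(A) = 1 − (0.044 + 0.215 + 0.611) = 0.13.
Summing over the partition,
P(L) = P(L|A)·P(A) + P(L|B)·P(B) + P(L|C)·P(C) + P(L|D)·P(D)
      = 0.16·0.13 + 0.062·0.044 + 0.195·0.215 + 0.021·0.611
      = 0.0208 + 0.002728 + 0.041925 + 0.012831 = 0.078284

0.0783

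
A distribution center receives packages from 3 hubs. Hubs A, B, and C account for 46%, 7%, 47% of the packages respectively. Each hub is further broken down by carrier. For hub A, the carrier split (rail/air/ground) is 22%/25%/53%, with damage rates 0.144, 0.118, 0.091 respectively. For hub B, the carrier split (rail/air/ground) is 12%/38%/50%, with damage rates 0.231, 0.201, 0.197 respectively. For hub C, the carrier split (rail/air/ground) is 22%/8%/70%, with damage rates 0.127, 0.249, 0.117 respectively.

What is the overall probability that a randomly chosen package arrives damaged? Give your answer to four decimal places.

P(D|A) = 0.22·0.144 + 0.25·0.118 + 0.53·0.091 = 0.03168 + 0.0295 + 0.04823 = 0.10941
P(D|B) = 0.12·0.231 + 0.38·0.201 + 0.5·0.197 = 0.02772 + 0.07638 + 0.0985 = 0.2026
P(D|C) = 0.22·0.127 + 0.08·0.249 + 0.7·0.117 = 0.02794 + 0.01992 + 0.0819 = 0.12976
By total probability over the outer partition,
P(D) = 0.46·0.10941 + 0.07·0.2026 + 0.47·0.12976
      = 0.0503286 + 0.014182 + 0.0609872 = 0.1254978

P(D) ≈ 0.1255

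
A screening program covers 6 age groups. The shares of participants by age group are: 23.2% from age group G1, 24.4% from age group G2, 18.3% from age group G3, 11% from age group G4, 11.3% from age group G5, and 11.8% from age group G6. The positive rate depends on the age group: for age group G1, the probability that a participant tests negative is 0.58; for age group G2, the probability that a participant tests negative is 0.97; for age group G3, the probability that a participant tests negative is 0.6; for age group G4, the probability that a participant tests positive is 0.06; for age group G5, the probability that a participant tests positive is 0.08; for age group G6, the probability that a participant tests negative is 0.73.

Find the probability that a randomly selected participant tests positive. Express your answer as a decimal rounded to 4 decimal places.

P(T) ≈ 0.2255

P(T|G1) = 1 − 0.58 = 0.42.
P(T|G2) = 1 − 0.97 = 0.03.
P(T|G3) = 1 − 0.6 = 0.4.
P(T|G6) = 1 − 0.73 = 0.27.
P(T) = P(T|G1)·P(G1) + P(T|G2)·P(G2) + P(T|G3)·P(G3) + P(T|G4)·P(G4) + P(T|G5)·P(G5) + P(T|G6)·P(G6)
      = 0.42·0.232 + 0.03·0.244 + 0.4·0.183 + 0.06·0.11 + 0.08·0.113 + 0.27·0.118
      = 0.09744 + 0.00732 + 0.0732 + 0.0066 + 0.00904 + 0.03186 = 0.22546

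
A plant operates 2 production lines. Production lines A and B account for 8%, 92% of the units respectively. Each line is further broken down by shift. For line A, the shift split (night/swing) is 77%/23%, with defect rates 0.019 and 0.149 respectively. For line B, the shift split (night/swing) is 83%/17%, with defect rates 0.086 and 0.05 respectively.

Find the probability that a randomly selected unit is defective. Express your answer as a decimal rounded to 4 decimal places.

P(D|A) = 0.77·0.019 + 0.23·0.149 = 0.01463 + 0.03427 = 0.0489
P(D|B) = 0.83·0.086 + 0.17·0.05 = 0.07138 + 0.0085 = 0.07988
Then overall,
P(D) = 0.08·0.0489 + 0.92·0.07988
      = 0.003912 + 0.0734896 = 0.0774016

0.0774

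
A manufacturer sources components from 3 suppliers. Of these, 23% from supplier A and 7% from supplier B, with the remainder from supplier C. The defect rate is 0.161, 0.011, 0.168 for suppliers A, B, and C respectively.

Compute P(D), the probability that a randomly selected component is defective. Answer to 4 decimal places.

P(D) ≈ 0.1554

P(C) = 1 − (0.23 + 0.07) = 0.7.
Summing over the partition,
P(D) = P(D|A)·P(A) + P(D|B)·P(B) + P(D|C)·P(C)
      = 0.161·0.23 + 0.011·0.07 + 0.168·0.7
      = 0.03703 + 0.00077 + 0.1176 = 0.1554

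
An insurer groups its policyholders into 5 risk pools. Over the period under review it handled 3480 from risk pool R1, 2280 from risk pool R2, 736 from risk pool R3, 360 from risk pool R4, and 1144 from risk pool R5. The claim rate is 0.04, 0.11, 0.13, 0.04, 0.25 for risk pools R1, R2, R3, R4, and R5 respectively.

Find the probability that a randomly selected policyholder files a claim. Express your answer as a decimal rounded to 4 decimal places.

P(C) ≈ 0.0983

Total: 3480 + 2280 + 736 + 360 + 1144 = 8000.
P(R1) = 3480/8000 = 0.435. P(R2) = 2280/8000 = 0.285. P(R3) = 736/8000 = 0.092. P(R4) = 360/8000 = 0.045. P(R5) = 1144/8000 = 0.143.
By the law of total probability,
P(C) = P(C|R1)·P(R1) + P(C|R2)·P(R2) + P(C|R3)·P(R3) + P(C|R4)·P(R4) + P(C|R5)·P(R5)
      = 0.04·0.435 + 0.11·0.285 + 0.13·0.092 + 0.04·0.045 + 0.25·0.143
      = 0.0174 + 0.03135 + 0.01196 + 0.0018 + 0.03575 = 0.09826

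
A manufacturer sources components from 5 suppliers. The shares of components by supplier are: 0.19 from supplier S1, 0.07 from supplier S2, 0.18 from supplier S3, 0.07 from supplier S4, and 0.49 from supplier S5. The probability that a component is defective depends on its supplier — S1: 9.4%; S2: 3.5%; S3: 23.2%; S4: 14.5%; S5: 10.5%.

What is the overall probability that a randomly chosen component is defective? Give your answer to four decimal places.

0.1237

Summing over the partition,
P(D) = P(D|S1)·P(S1) + P(D|S2)·P(S2) + P(D|S3)·P(S3) + P(D|S4)·P(S4) + P(D|S5)·P(S5)
      = 0.094·0.19 + 0.035·0.07 + 0.232·0.18 + 0.145·0.07 + 0.105·0.49
      = 0.01786 + 0.00245 + 0.04176 + 0.01015 + 0.05145 = 0.12367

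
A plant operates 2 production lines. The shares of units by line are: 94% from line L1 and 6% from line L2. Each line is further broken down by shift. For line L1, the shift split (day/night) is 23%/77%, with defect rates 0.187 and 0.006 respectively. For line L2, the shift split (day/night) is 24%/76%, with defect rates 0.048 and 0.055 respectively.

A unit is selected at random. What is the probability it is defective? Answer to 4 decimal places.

P(D) ≈ 0.0480

P(D|L1) = 0.23·0.187 + 0.77·0.006 = 0.04301 + 0.00462 = 0.04763
P(D|L2) = 0.24·0.048 + 0.76·0.055 = 0.01152 + 0.0418 = 0.05332
By total probability over the outer partition,
P(D) = 0.94·0.04763 + 0.06·0.05332
      = 0.0447722 + 0.0031992 = 0.0479714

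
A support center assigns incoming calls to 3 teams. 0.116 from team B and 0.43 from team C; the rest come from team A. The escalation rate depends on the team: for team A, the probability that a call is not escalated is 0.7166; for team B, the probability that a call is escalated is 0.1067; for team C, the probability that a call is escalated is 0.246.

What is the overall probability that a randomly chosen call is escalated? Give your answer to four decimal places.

0.2468

P(A) = 1 − (0.116 + 0.43) = 0.454.
P(E|A) = 1 − 0.7166 = 0.2834.
P(E) = P(E|A)·P(A) + P(E|B)·P(B) + P(E|C)·P(C)
      = 0.2834·0.454 + 0.1067·0.116 + 0.246·0.43
      = 0.1286636 + 0.0123772 + 0.10578 = 0.2468208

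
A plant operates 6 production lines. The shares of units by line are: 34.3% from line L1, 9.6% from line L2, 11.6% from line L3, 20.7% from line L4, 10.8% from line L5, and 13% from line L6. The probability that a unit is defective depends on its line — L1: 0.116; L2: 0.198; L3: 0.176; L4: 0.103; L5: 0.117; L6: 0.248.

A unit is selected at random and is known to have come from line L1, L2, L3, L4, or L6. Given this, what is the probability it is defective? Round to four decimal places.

Let S = {L1, L2, L3, L4, L6}.
P(S) = 0.343 + 0.096 + 0.116 + 0.207 + 0.13 = 0.892.
P(D ∩ S) = 0.116·0.343 + 0.198·0.096 + 0.176·0.116 + 0.103·0.207 + 0.248·0.13 = 0.039788 + 0.019008 + 0.020416 + 0.021321 + 0.03224 = 0.132773.
P(D | S) = 0.132773 / 0.892 = 0.148849…

0.1488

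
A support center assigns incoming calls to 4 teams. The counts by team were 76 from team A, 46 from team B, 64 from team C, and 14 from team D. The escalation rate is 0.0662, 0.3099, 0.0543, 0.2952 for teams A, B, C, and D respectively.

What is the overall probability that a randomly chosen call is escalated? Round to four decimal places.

Total: 76 + 46 + 64 + 14 = 200.
P(A) = 76/200 = 0.38. P(B) = 46/200 = 0.23. P(C) = 64/200 = 0.32. P(D) = 14/200 = 0.07.
Using total probability over the partition,
P(E) = P(E|A)·P(A) + P(E|B)·P(B) + P(E|C)·P(C) + P(E|D)·P(D)
      = 0.0662·0.38 + 0.3099·0.23 + 0.0543·0.32 + 0.2952·0.07
      = 0.025156 + 0.071277 + 0.017376 + 0.020664 = 0.134473

P(E) ≈ 0.1345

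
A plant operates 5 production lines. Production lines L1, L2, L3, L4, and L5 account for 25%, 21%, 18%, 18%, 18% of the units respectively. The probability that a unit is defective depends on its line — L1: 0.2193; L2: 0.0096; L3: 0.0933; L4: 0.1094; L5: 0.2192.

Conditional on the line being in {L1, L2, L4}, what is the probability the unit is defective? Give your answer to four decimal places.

P(D|S) ≈ 0.1196

Let S = {L1, L2, L4}.
P(S) = 0.25 + 0.21 + 0.18 = 0.64.
P(D ∩ S) = 0.2193·0.25 + 0.0096·0.21 + 0.1094·0.18 = 0.054825 + 0.002016 + 0.019692 = 0.076533.
P(D | S) = 0.076533 / 0.64 = 0.119583…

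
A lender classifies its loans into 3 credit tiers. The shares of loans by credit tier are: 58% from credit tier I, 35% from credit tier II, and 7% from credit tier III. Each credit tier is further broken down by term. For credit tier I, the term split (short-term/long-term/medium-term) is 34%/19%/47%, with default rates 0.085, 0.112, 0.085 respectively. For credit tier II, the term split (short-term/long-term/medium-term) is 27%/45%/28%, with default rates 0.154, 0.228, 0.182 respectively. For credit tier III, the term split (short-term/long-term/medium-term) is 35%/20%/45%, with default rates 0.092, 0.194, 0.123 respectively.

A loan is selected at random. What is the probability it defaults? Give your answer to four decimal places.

0.1294

P(D|I) = 0.34·0.085 + 0.19·0.112 + 0.47·0.085 = 0.0289 + 0.02128 + 0.03995 = 0.09013
P(D|II) = 0.27·0.154 + 0.45·0.228 + 0.28·0.182 = 0.04158 + 0.1026 + 0.05096 = 0.19514
P(D|III) = 0.35·0.092 + 0.2·0.194 + 0.45·0.123 = 0.0322 + 0.0388 + 0.05535 = 0.12635
Then overall,
P(D) = 0.58·0.09013 + 0.35·0.19514 + 0.07·0.12635
      = 0.0522754 + 0.068299 + 0.0088445 = 0.1294189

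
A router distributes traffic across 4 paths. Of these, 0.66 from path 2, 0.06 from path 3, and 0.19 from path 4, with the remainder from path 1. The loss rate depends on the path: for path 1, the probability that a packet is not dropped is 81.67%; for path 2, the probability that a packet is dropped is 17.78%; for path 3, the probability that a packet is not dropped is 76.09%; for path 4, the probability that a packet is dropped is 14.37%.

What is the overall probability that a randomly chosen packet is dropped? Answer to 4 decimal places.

P(L) ≈ 0.1755

P(1) = 1 − (0.66 + 0.06 + 0.19) = 0.09.
P(L|1) = 1 − 0.8167 = 0.1833.
P(L|3) = 1 − 0.7609 = 0.2391.
By the law of total probability,
P(L) = P(L|1)·P(1) + P(L|2)·P(2) + P(L|3)·P(3) + P(L|4)·P(4)
      = 0.1833·0.09 + 0.1778·0.66 + 0.2391·0.06 + 0.1437·0.19
      = 0.016497 + 0.117348 + 0.014346 + 0.027303 = 0.175494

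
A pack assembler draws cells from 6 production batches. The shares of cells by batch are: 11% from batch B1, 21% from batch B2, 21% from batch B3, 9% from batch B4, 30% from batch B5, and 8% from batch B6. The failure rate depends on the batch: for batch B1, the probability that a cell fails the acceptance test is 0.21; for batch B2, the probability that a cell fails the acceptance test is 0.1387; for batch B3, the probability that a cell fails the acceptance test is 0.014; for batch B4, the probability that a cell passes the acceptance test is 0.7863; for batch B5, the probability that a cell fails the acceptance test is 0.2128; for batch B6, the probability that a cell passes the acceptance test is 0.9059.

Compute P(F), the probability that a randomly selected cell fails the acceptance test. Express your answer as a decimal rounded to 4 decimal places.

P(F) ≈ 0.1458

P(F|B4) = 1 − 0.7863 = 0.2137.
P(F|B6) = 1 − 0.9059 = 0.0941.
P(F) = P(F|B1)·P(B1) + P(F|B2)·P(B2) + P(F|B3)·P(B3) + P(F|B4)·P(B4) + P(F|B5)·P(B5) + P(F|B6)·P(B6)
      = 0.21·0.11 + 0.1387·0.21 + 0.014·0.21 + 0.2137·0.09 + 0.2128·0.3 + 0.0941·0.08
      = 0.0231 + 0.029127 + 0.00294 + 0.019233 + 0.06384 + 0.007528 = 0.145768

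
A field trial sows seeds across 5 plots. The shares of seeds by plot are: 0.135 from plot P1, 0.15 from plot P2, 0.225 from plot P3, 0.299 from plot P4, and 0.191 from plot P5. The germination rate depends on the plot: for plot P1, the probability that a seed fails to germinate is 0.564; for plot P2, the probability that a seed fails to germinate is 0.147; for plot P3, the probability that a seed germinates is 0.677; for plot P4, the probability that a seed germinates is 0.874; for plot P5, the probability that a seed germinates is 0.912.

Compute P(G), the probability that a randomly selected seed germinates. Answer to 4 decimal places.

P(G) ≈ 0.7747

P(G|P1) = 1 − 0.564 = 0.436.
P(G|P2) = 1 − 0.147 = 0.853.
Using total probability over the partition,
P(G) = P(G|P1)·P(P1) + P(G|P2)·P(P2) + P(G|P3)·P(P3) + P(G|P4)·P(P4) + P(G|P5)·P(P5)
      = 0.436·0.135 + 0.853·0.15 + 0.677·0.225 + 0.874·0.299 + 0.912·0.191
      = 0.05886 + 0.12795 + 0.152325 + 0.261326 + 0.174192 = 0.774653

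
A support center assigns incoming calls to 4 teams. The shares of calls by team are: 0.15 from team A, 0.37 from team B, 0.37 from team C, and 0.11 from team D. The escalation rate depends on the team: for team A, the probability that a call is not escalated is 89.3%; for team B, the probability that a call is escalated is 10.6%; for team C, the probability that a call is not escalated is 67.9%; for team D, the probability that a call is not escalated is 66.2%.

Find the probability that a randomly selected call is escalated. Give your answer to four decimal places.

P(E|A) = 1 − 0.893 = 0.107.
P(E|C) = 1 − 0.679 = 0.321.
P(E|D) = 1 − 0.662 = 0.338.
P(E) = P(E|A)·P(A) + P(E|B)·P(B) + P(E|C)·P(C) + P(E|D)·P(D)
      = 0.107·0.15 + 0.106·0.37 + 0.321·0.37 + 0.338·0.11
      = 0.01605 + 0.03922 + 0.11877 + 0.03718 = 0.21122

P(E) ≈ 0.2112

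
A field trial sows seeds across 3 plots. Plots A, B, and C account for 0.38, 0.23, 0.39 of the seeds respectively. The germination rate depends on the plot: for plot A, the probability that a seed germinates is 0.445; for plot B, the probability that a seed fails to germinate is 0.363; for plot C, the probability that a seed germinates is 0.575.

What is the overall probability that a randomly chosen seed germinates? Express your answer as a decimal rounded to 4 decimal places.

P(G|B) = 1 − 0.363 = 0.637.
P(G) = P(G|A)·P(A) + P(G|B)·P(B) + P(G|C)·P(C)
      = 0.445·0.38 + 0.637·0.23 + 0.575·0.39
      = 0.1691 + 0.14651 + 0.22425 = 0.53986

0.5399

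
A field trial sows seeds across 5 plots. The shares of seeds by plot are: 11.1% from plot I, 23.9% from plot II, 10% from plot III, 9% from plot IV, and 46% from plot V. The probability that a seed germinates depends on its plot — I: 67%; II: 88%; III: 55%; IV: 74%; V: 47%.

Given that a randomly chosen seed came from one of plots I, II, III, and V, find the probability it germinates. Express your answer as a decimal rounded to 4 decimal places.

0.6109

Let S = {I, II, III, V}.
P(S) = 0.111 + 0.239 + 0.1 + 0.46 = 0.91.
P(G ∩ S) = 0.67·0.111 + 0.88·0.239 + 0.55·0.1 + 0.47·0.46 = 0.07437 + 0.21032 + 0.055 + 0.2162 = 0.55589.
P(G | S) = 0.55589 / 0.91 = 0.610868…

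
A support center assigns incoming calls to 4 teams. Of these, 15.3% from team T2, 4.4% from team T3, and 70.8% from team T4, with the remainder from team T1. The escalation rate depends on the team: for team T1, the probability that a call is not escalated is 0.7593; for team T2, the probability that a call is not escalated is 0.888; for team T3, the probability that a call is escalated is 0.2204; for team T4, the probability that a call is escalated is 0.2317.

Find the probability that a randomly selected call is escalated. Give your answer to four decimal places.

P(E) ≈ 0.2137

P(T1) = 1 − (0.153 + 0.044 + 0.708) = 0.095.
P(E|T1) = 1 − 0.7593 = 0.2407.
P(E|T2) = 1 − 0.888 = 0.112.
P(E) = P(E|T1)·P(T1) + P(E|T2)·P(T2) + P(E|T3)·P(T3) + P(E|T4)·P(T4)
      = 0.2407·0.095 + 0.112·0.153 + 0.2204·0.044 + 0.2317·0.708
      = 0.0228665 + 0.017136 + 0.0096976 + 0.1640436 = 0.2137437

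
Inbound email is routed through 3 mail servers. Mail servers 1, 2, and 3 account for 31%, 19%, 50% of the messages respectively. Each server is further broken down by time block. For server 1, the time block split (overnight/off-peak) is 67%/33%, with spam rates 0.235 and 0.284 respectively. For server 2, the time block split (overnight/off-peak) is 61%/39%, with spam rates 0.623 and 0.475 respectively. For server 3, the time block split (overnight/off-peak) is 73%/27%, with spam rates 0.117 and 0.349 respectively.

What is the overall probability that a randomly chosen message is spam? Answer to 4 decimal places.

P(S) ≈ 0.2751

P(S|1) = 0.67·0.235 + 0.33·0.284 = 0.15745 + 0.09372 = 0.25117
P(S|2) = 0.61·0.623 + 0.39·0.475 = 0.38003 + 0.18525 = 0.56528
P(S|3) = 0.73·0.117 + 0.27·0.349 = 0.08541 + 0.09423 = 0.17964
Then overall,
P(S) = 0.31·0.25117 + 0.19·0.56528 + 0.5·0.17964
      = 0.0778627 + 0.1074032 + 0.08982 = 0.2750859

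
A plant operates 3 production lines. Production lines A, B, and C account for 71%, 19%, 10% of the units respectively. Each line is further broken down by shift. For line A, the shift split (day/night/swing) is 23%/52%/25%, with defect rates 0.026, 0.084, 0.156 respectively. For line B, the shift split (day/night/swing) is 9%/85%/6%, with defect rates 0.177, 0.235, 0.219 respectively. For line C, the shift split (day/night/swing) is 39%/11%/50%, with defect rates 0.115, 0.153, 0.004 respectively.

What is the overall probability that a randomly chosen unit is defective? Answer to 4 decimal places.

0.1128

P(D|A) = 0.23·0.026 + 0.52·0.084 + 0.25·0.156 = 0.00598 + 0.04368 + 0.039 = 0.08866
P(D|B) = 0.09·0.177 + 0.85·0.235 + 0.06·0.219 = 0.01593 + 0.19975 + 0.01314 = 0.22882
P(D|C) = 0.39·0.115 + 0.11·0.153 + 0.5·0.004 = 0.04485 + 0.01683 + 0.002 = 0.06368
Then overall,
P(D) = 0.71·0.08866 + 0.19·0.22882 + 0.1·0.06368
      = 0.0629486 + 0.0434758 + 0.006368 = 0.1127924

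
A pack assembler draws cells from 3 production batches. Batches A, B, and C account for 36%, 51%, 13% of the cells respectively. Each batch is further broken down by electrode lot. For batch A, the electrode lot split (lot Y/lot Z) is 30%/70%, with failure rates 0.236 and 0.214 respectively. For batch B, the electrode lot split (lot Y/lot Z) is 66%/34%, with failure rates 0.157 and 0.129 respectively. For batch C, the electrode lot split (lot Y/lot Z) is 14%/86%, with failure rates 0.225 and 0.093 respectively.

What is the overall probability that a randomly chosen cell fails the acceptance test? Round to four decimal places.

P(F|A) = 0.3·0.236 + 0.7·0.214 = 0.0708 + 0.1498 = 0.2206
P(F|B) = 0.66·0.157 + 0.34·0.129 = 0.10362 + 0.04386 = 0.14748
P(F|C) = 0.14·0.225 + 0.86·0.093 = 0.0315 + 0.07998 = 0.11148
By total probability over the outer partition,
P(F) = 0.36·0.2206 + 0.51·0.14748 + 0.13·0.11148
      = 0.079416 + 0.0752148 + 0.0144924 = 0.1691232

P(F) ≈ 0.1691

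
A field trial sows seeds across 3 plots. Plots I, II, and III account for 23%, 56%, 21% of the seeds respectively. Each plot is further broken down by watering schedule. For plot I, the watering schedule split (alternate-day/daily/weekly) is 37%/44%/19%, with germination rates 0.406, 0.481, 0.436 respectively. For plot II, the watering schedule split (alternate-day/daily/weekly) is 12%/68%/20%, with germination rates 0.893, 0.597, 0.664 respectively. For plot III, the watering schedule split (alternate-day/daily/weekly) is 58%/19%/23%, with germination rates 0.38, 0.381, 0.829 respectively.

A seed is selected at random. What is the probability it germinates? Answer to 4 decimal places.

0.5655

P(G|I) = 0.37·0.406 + 0.44·0.481 + 0.19·0.436 = 0.15022 + 0.21164 + 0.08284 = 0.4447
P(G|II) = 0.12·0.893 + 0.68·0.597 + 0.2·0.664 = 0.10716 + 0.40596 + 0.1328 = 0.64592
P(G|III) = 0.58·0.38 + 0.19·0.381 + 0.23·0.829 = 0.2204 + 0.07239 + 0.19067 = 0.48346
By total probability over the outer partition,
P(G) = 0.23·0.4447 + 0.56·0.64592 + 0.21·0.48346
      = 0.102281 + 0.3617152 + 0.1015266 = 0.5655228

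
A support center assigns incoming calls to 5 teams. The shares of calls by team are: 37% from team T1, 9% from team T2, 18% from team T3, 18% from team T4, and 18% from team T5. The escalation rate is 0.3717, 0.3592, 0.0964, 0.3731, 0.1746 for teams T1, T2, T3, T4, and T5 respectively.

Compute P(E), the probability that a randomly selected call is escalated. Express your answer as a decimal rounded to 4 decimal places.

Using total probability over the partition,
P(E) = P(E|T1)·P(T1) + P(E|T2)·P(T2) + P(E|T3)·P(T3) + P(E|T4)·P(T4) + P(E|T5)·P(T5)
      = 0.3717·0.37 + 0.3592·0.09 + 0.0964·0.18 + 0.3731·0.18 + 0.1746·0.18
      = 0.137529 + 0.032328 + 0.017352 + 0.067158 + 0.031428 = 0.285795

P(E) ≈ 0.2858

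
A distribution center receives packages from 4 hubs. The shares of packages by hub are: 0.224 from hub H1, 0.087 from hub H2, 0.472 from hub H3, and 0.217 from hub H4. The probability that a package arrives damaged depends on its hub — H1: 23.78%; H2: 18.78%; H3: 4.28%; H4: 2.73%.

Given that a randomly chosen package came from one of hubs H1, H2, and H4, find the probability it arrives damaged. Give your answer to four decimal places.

P(D|S) ≈ 0.1430

Let S = {H1, H2, H4}.
P(S) = 0.224 + 0.087 + 0.217 = 0.528.
P(D ∩ S) = 0.2378·0.224 + 0.1878·0.087 + 0.0273·0.217 = 0.0532672 + 0.0163386 + 0.0059241 = 0.0755299.
P(D | S) = 0.0755299 / 0.528 = 0.143049…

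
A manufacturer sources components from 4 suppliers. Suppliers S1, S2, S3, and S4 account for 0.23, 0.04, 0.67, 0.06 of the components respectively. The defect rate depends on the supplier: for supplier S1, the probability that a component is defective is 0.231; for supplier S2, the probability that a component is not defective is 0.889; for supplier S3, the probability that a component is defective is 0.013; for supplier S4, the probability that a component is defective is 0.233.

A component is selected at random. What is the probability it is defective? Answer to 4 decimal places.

P(D|S2) = 1 − 0.889 = 0.111.
P(D) = P(D|S1)·P(S1) + P(D|S2)·P(S2) + P(D|S3)·P(S3) + P(D|S4)·P(S4)
      = 0.231·0.23 + 0.111·0.04 + 0.013·0.67 + 0.233·0.06
      = 0.05313 + 0.00444 + 0.00871 + 0.01398 = 0.08026

P(D) ≈ 0.0803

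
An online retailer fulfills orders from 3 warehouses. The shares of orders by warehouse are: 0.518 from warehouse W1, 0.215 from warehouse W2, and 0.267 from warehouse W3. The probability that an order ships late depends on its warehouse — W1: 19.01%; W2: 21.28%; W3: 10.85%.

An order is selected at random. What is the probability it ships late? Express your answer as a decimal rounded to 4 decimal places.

By the law of total probability,
P(L) = P(L|W1)·P(W1) + P(L|W2)·P(W2) + P(L|W3)·P(W3)
      = 0.1901·0.518 + 0.2128·0.215 + 0.1085·0.267
      = 0.0984718 + 0.045752 + 0.0289695 = 0.1731933

0.1732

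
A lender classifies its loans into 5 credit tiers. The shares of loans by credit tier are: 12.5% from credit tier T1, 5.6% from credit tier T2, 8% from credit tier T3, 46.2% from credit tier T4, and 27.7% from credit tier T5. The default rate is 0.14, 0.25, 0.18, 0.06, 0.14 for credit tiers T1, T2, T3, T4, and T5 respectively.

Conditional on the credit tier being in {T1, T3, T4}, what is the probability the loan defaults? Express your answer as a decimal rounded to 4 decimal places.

Let S = {T1, T3, T4}.
P(S) = 0.125 + 0.08 + 0.462 = 0.667.
P(D ∩ S) = 0.14·0.125 + 0.18·0.08 + 0.06·0.462 = 0.0175 + 0.0144 + 0.02772 = 0.05962.
P(D | S) = 0.05962 / 0.667 = 0.089385…

0.0894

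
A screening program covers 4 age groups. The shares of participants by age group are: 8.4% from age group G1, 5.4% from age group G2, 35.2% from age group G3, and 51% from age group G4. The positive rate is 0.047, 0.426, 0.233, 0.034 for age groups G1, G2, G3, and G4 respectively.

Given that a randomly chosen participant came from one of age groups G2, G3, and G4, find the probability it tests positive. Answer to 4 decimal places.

P(T|S) ≈ 0.1336

Let S = {G2, G3, G4}.
P(S) = 0.054 + 0.352 + 0.51 = 0.916.
P(T ∩ S) = 0.426·0.054 + 0.233·0.352 + 0.034·0.51 = 0.023004 + 0.082016 + 0.01734 = 0.12236.
P(T | S) = 0.12236 / 0.916 = 0.133581…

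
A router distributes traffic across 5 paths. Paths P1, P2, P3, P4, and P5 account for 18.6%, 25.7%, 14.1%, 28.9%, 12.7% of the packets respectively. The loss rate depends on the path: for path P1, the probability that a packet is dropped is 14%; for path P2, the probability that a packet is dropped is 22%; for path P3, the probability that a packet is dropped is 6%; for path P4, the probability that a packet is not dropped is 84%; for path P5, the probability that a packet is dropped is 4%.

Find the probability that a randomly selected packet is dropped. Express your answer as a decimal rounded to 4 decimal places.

P(L) ≈ 0.1424

P(L|P4) = 1 − 0.84 = 0.16.
P(L) = P(L|P1)·P(P1) + P(L|P2)·P(P2) + P(L|P3)·P(P3) + P(L|P4)·P(P4) + P(L|P5)·P(P5)
      = 0.14·0.186 + 0.22·0.257 + 0.06·0.141 + 0.16·0.289 + 0.04·0.127
      = 0.02604 + 0.05654 + 0.00846 + 0.04624 + 0.00508 = 0.14236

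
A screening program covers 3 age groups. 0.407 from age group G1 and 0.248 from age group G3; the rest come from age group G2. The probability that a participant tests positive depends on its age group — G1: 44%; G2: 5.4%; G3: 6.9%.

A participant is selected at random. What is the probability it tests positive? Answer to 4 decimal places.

P(G2) = 1 − (0.407 + 0.248) = 0.345.
P(T) = P(T|G1)·P(G1) + P(T|G2)·P(G2) + P(T|G3)·P(G3)
      = 0.44·0.407 + 0.054·0.345 + 0.069·0.248
      = 0.17908 + 0.01863 + 0.017112 = 0.214822

P(T) ≈ 0.2148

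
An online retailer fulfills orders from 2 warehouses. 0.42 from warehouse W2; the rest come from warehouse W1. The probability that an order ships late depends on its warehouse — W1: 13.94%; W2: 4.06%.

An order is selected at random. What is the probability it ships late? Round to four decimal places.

P(W1) = 1 − (0.42) = 0.58.
Summing over the partition,
P(L) = P(L|W1)·P(W1) + P(L|W2)·P(W2)
      = 0.1394·0.58 + 0.0406·0.42
      = 0.080852 + 0.017052 = 0.097904

0.0979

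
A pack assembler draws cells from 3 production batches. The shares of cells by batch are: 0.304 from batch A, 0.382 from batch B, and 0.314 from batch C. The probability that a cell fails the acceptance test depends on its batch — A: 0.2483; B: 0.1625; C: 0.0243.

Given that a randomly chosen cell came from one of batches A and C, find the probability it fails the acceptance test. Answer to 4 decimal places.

Let S = {A, C}.
P(S) = 0.304 + 0.314 = 0.618.
P(F ∩ S) = 0.2483·0.304 + 0.0243·0.314 = 0.0754832 + 0.0076302 = 0.0831134.
P(F | S) = 0.0831134 / 0.618 = 0.134488…

0.1345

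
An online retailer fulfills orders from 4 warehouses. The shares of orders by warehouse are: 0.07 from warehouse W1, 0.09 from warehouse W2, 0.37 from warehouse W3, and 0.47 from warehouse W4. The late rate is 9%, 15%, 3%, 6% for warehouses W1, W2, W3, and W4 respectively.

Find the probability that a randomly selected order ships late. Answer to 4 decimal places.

By the law of total probability,
P(L) = P(L|W1)·P(W1) + P(L|W2)·P(W2) + P(L|W3)·P(W3) + P(L|W4)·P(W4)
      = 0.09·0.07 + 0.15·0.09 + 0.03·0.37 + 0.06·0.47
      = 0.0063 + 0.0135 + 0.0111 + 0.0282 = 0.0591

P(L) ≈ 0.0591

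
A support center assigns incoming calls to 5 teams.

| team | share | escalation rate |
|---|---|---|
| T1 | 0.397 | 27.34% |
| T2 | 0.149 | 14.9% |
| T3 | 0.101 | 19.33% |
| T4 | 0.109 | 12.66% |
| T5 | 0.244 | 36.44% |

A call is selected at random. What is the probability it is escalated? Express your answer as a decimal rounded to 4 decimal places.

0.2530

P(E) = P(E|T1)·P(T1) + P(E|T2)·P(T2) + P(E|T3)·P(T3) + P(E|T4)·P(T4) + P(E|T5)·P(T5)
      = 0.2734·0.397 + 0.149·0.149 + 0.1933·0.101 + 0.1266·0.109 + 0.3644·0.244
      = 0.1085398 + 0.022201 + 0.0195233 + 0.0137994 + 0.0889136 = 0.2529771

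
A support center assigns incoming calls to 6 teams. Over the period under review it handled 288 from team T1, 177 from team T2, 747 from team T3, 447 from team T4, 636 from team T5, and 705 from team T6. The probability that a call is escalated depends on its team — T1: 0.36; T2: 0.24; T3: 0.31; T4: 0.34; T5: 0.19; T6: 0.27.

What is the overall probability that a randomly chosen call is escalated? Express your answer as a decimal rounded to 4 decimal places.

Total: 288 + 177 + 747 + 447 + 636 + 705 = 3000.
P(T1) = 288/3000 = 0.096. P(T2) = 177/3000 = 0.059. P(T3) = 747/3000 = 0.249. P(T4) = 447/3000 = 0.149. P(T5) = 636/3000 = 0.212. P(T6) = 705/3000 = 0.235.
Using total probability over the partition,
P(E) = P(E|T1)·P(T1) + P(E|T2)·P(T2) + P(E|T3)·P(T3) + P(E|T4)·P(T4) + P(E|T5)·P(T5) + P(E|T6)·P(T6)
      = 0.36·0.096 + 0.24·0.059 + 0.31·0.249 + 0.34·0.149 + 0.19·0.212 + 0.27·0.235
      = 0.03456 + 0.01416 + 0.07719 + 0.05066 + 0.04028 + 0.06345 = 0.2803

P(E) ≈ 0.2803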